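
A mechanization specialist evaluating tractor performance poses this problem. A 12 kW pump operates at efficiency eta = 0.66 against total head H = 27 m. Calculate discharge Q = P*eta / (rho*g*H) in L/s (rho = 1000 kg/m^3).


Q = (P * 1000 * eta) / (rho * g * H)
  = (12 * 1000 * 0.66) / (1000 * 9.81 * 27)
  = 7920 / 264870
  = 0.02990 m^3/s = 29.90 L/s


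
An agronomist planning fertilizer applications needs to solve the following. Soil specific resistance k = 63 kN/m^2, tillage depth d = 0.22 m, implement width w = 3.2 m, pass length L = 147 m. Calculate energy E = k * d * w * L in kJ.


E = k * d * w * L
  = 63 * 0.22 * 3.2 * 147
  = 6519.74 kJ


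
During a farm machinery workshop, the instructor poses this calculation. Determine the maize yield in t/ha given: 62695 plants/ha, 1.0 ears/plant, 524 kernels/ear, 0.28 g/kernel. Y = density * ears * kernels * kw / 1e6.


Y = density * ears * kernels * kw
  = 62695 * 1.0 * 524 * 0.28 g/ha
  = 9198610.40 g/ha
  = 9198.61 kg/ha = 9.20 t/ha


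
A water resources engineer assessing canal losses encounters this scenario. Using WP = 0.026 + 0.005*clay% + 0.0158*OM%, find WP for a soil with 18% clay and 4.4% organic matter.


WP = 0.026 + 0.005*18 + 0.0158*4.4
   = 0.026 + 0.0900 + 0.0695
   = 0.1855


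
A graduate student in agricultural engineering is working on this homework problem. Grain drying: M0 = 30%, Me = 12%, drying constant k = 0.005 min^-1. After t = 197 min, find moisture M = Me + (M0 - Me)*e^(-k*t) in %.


M = Me + (M0 - Me) * e^(-k*t)
  = 12 + (30 - 12) * e^(-0.005*197)
  = 12 + 18 * e^(-0.985)
  = 12 + 18 * 0.37344
  = 12 + 6.7219
  = 18.72%


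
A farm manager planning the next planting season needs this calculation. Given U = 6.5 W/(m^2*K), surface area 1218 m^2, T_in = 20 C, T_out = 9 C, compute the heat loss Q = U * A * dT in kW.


dT = 20 - (9) = 11 K
Q = U * A * dT
  = 6.5 * 1218 * 11
  = 87087 W = 87.09 kW


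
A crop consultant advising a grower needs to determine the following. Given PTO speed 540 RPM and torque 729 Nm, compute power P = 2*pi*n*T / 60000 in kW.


P = 2*pi*n*T / 60000
  = 2*pi * 540 * 729 / 60000
  = 2473438.73 / 60000
  = 41.22 kW


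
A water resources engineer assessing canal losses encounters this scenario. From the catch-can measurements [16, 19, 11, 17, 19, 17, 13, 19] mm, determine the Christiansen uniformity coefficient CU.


xbar = 131 / 8 = 16.375
sum|xi - xbar| = 18.250
CU = 100 * (1 - 18.250 / (8 * 16.375))
   = 100 * (1 - 0.1393)
   = 86.07%


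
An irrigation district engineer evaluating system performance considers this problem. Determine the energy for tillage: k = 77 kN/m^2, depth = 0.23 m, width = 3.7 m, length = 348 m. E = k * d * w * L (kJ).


E = k * d * w * L
  = 77 * 0.23 * 3.7 * 348
  = 22803.40 kJ


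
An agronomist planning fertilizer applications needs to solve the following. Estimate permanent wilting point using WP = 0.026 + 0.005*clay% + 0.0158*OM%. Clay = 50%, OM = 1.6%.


WP = 0.026 + 0.005*50 + 0.0158*1.6
   = 0.026 + 0.2500 + 0.0253
   = 0.3013


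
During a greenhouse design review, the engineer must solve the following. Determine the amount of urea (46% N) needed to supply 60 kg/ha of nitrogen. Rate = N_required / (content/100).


Rate = N_required / (N_content / 100)
     = 60 / (46 / 100)
     = 60 / 0.46
     = 130.43 kg/ha


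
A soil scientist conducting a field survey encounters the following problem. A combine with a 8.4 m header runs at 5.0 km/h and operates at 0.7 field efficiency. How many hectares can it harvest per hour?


C = w * v * eta_f / 10
  = 8.4 * 5.0 * 0.7 / 10
  = 29.40 / 10
  = 2.94 ha/h


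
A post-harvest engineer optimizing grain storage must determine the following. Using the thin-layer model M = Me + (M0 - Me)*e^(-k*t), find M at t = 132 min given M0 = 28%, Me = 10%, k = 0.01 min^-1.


M = Me + (M0 - Me) * e^(-k*t)
  = 10 + (28 - 10) * e^(-0.01*132)
  = 10 + 18 * e^(-1.320)
  = 10 + 18 * 0.26714
  = 10 + 4.8084
  = 14.81%


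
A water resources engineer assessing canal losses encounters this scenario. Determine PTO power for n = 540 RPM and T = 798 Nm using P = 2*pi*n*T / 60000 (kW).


P = 2*pi*n*T / 60000
  = 2*pi * 540 * 798 / 60000
  = 2707550.21 / 60000
  = 45.13 kW


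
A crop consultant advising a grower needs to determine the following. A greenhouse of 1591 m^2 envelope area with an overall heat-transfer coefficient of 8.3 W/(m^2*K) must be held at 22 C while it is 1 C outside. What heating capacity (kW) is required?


dT = 22 - (1) = 21 K
Q = U * A * dT
  = 8.3 * 1591 * 21
  = 277311.30 W = 277.31 kW


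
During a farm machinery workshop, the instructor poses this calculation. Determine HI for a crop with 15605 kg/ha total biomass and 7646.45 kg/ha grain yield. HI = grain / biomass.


HI = grain_yield / biomass
   = 7646.45 / 15605
   = 0.49


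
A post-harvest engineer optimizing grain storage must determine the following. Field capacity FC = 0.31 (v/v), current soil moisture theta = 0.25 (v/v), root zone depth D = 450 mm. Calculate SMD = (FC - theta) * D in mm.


SMD = (FC - theta) * D
    = (0.31 - 0.25) * 450
    = 0.060 * 450
    = 27 mm


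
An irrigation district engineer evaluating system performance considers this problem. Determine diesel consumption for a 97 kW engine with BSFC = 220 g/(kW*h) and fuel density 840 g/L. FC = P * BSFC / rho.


FC = P * BSFC / rho_fuel
   = 97 * 220 / 840
   = 21340 / 840
   = 25.40 L/h


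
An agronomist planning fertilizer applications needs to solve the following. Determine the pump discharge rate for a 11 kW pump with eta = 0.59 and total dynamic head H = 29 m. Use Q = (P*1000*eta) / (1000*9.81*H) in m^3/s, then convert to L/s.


Q = (P * 1000 * eta) / (rho * g * H)
  = (11 * 1000 * 0.59) / (1000 * 9.81 * 29)
  = 6490 / 284490
  = 0.02281 m^3/s = 22.81 L/s


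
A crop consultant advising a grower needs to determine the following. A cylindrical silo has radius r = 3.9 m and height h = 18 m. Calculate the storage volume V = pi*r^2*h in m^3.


V = pi * r^2 * h
  = pi * 3.9^2 * 18
  = pi * 15.21 * 18
  = 860.11 m^3


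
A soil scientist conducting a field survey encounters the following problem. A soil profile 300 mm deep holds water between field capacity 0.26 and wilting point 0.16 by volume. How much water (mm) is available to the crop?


AW = (FC - WP) * D
   = (0.26 - 0.16) * 300
   = 0.10 * 300
   = 30 mm


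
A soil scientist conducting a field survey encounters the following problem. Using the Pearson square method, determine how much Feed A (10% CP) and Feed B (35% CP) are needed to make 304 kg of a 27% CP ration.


parts_A = CP_b - target = 35 - 27 = 8
parts_B = target - CP_a = 27 - 10 = 17
total_parts = 8 + 17 = 25
Feed A = 304 * 8 / 25 = 97.28 kg
Feed B = 304 * 17 / 25 = 206.72 kg

97.28 kg


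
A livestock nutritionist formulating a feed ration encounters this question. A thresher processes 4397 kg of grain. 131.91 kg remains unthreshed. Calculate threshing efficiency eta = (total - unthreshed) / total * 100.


eta = (total - unthreshed) / total * 100
    = (4397 - 131.91) / 4397 * 100
    = 4265.09 / 4397 * 100
    = 97%


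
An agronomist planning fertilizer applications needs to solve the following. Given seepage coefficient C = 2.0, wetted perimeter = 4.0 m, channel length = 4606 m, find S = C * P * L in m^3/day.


S = C * P * L
  = 2.0 * 4.0 * 4606
  = 36848 m^3/day


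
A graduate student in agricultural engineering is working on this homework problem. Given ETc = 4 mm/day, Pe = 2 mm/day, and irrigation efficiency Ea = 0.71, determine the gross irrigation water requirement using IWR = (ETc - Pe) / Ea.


IWR = (ETc - Pe) / Ea
    = (4 - 2) / 0.71
    = 2 / 0.71
    = 2.82 mm/day


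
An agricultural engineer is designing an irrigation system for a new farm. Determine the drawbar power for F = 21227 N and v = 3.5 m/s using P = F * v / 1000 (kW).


P = F * v / 1000
  = 21227 * 3.5 / 1000
  = 74294.50 / 1000
  = 74.29 kW


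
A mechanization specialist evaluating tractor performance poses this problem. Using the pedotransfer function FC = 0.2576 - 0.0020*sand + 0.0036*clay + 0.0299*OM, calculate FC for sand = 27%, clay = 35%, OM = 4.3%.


FC = 0.2576 - 0.0020*27 + 0.0036*35 + 0.0299*4.3
   = 0.2576 - 0.0540 + 0.1260 + 0.1286
   = 0.4582


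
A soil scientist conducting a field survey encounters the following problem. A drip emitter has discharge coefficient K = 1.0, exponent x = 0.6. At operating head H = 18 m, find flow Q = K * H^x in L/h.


Q = K * H^x
  = 1.0 * 18^0.6
  = 1.0 * 5.6645
  = 5.66 L/h


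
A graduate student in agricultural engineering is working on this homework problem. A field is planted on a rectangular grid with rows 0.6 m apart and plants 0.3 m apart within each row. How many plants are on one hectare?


D = 10000 / (row_sp * plant_sp)
  = 10000 / (0.6 * 0.3)
  = 10000 / 0.1800
  = 55555.56 plants/ha


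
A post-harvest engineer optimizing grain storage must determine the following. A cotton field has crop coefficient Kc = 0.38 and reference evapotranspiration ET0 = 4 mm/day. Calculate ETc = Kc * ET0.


ETc = Kc * ET0
    = 0.38 * 4
    = 1.52 mm/day


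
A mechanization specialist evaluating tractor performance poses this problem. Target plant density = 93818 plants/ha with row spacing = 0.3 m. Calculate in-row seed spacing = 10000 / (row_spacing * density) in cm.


spacing = 10000 / (row_sp * density)
        = 10000 / (0.3 * 93818)
        = 10000 / 28145.40
        = 0.35530 m = 35.53 cm


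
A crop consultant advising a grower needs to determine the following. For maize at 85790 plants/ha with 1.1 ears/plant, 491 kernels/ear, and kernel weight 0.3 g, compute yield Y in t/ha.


Y = density * ears * kernels * kw
  = 85790 * 1.1 * 491 * 0.3 g/ha
  = 13900553.70 g/ha
  = 13900.55 kg/ha = 13.90 t/ha


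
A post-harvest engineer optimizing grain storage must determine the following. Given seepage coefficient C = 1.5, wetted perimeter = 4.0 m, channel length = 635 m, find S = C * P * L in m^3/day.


S = C * P * L
  = 1.5 * 4.0 * 635
  = 3810 m^3/day


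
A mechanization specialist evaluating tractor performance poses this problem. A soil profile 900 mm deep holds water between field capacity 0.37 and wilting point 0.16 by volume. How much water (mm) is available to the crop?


AW = (FC - WP) * D
   = (0.37 - 0.16) * 900
   = 0.21 * 900
   = 189 mm


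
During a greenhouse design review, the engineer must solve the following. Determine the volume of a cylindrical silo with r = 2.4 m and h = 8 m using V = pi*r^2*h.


V = pi * r^2 * h
  = pi * 2.4^2 * 8
  = pi * 5.76 * 8
  = 144.76 m^3


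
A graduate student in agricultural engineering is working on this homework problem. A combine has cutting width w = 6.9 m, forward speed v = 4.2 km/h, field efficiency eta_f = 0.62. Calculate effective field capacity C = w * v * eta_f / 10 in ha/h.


C = w * v * eta_f / 10
  = 6.9 * 4.2 * 0.62 / 10
  = 17.97 / 10
  = 1.80 ha/h


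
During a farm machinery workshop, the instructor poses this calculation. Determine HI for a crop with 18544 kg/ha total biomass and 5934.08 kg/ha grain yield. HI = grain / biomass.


HI = grain_yield / biomass
   = 5934.08 / 18544
   = 0.32


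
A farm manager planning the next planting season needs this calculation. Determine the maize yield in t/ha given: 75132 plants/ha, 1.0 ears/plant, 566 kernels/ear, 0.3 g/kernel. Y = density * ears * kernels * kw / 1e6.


Y = density * ears * kernels * kw
  = 75132 * 1.0 * 566 * 0.3 g/ha
  = 12757413.60 g/ha
  = 12757.41 kg/ha = 12.76 t/ha


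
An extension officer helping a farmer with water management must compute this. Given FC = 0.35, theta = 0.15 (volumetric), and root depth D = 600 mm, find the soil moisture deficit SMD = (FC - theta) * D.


SMD = (FC - theta) * D
    = (0.35 - 0.15) * 600
    = 0.200 * 600
    = 120 mm


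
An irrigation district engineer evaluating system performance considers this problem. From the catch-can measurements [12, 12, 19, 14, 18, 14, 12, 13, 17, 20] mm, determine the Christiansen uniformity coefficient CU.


xbar = 151 / 10 = 15.100
sum|xi - xbar| = 27.200
CU = 100 * (1 - 27.200 / (10 * 15.100))
   = 100 * (1 - 0.1801)
   = 81.99%


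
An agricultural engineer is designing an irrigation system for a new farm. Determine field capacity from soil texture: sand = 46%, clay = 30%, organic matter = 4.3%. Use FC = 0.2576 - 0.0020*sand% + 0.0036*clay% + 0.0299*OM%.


FC = 0.2576 - 0.0020*46 + 0.0036*30 + 0.0299*4.3
   = 0.2576 - 0.0920 + 0.1080 + 0.1286
   = 0.4022


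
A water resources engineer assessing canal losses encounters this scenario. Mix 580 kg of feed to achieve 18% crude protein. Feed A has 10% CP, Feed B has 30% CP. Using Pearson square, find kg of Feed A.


parts_A = CP_b - target = 30 - 18 = 12
parts_B = target - CP_a = 18 - 10 = 8
total_parts = 12 + 8 = 20
Feed A = 580 * 12 / 20 = 348 kg
Feed B = 580 * 8 / 20 = 232 kg

348 kg


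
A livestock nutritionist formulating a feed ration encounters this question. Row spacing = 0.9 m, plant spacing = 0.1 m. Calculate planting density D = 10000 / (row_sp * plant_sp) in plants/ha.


D = 10000 / (row_sp * plant_sp)
  = 10000 / (0.9 * 0.1)
  = 10000 / 0.0900
  = 111111.11 plants/ha


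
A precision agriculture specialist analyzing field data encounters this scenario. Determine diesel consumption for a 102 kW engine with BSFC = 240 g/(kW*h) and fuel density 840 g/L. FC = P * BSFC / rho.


FC = P * BSFC / rho_fuel
   = 102 * 240 / 840
   = 24480 / 840
   = 29.14 L/h


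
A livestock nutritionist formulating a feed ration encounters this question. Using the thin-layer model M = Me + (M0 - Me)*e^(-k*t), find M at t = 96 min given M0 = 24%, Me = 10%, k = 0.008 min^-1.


M = Me + (M0 - Me) * e^(-k*t)
  = 10 + (24 - 10) * e^(-0.008*96)
  = 10 + 14 * e^(-0.768)
  = 10 + 14 * 0.46394
  = 10 + 6.4952
  = 16.50%


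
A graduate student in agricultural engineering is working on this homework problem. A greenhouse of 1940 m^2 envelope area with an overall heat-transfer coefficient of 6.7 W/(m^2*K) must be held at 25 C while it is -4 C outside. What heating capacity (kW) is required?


dT = 25 - (-4) = 29 K
Q = U * A * dT
  = 6.7 * 1940 * 29
  = 376942 W = 376.94 kW


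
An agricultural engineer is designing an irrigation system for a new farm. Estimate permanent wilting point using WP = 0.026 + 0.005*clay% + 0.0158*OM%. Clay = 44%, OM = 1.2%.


WP = 0.026 + 0.005*44 + 0.0158*1.2
   = 0.026 + 0.2200 + 0.0190
   = 0.2650


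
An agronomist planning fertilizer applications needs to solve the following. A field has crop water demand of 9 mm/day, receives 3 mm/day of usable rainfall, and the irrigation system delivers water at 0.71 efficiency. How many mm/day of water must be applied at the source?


IWR = (ETc - Pe) / Ea
    = (9 - 3) / 0.71
    = 6 / 0.71
    = 8.45 mm/day


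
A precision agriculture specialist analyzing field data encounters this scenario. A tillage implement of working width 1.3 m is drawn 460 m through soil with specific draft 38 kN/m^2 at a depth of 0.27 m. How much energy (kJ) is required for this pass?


E = k * d * w * L
  = 38 * 0.27 * 1.3 * 460
  = 6135.48 kJ


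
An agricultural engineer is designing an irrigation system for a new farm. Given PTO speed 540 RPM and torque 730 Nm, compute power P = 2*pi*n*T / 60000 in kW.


P = 2*pi*n*T / 60000
  = 2*pi * 540 * 730 / 60000
  = 2476831.65 / 60000
  = 41.28 kW


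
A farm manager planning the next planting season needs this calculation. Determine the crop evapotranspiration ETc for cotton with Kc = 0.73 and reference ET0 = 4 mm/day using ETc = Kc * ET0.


ETc = Kc * ET0
    = 0.73 * 4
    = 2.92 mm/day


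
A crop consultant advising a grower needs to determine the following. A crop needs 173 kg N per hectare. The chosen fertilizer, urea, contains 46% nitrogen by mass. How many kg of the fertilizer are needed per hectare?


Rate = N_required / (N_content / 100)
     = 173 / (46 / 100)
     = 173 / 0.46
     = 376.09 kg/ha


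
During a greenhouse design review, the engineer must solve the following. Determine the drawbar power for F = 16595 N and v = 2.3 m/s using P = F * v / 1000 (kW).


P = F * v / 1000
  = 16595 * 2.3 / 1000
  = 38168.50 / 1000
  = 38.17 kW


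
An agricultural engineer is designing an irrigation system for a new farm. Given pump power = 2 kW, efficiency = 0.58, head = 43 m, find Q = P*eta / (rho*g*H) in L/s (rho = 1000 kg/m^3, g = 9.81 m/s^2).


Q = (P * 1000 * eta) / (rho * g * H)
  = (2 * 1000 * 0.58) / (1000 * 9.81 * 43)
  = 1160 / 421830
  = 0.00275 m^3/s = 2.75 L/s


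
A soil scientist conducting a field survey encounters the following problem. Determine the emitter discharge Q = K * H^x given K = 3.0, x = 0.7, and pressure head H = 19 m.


Q = K * H^x
  = 3.0 * 19^0.7
  = 3.0 * 7.8547
  = 23.56 L/h


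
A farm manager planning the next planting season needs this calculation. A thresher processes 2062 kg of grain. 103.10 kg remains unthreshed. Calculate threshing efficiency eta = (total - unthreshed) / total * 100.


eta = (total - unthreshed) / total * 100
    = (2062 - 103.10) / 2062 * 100
    = 1958.90 / 2062 * 100
    = 95%


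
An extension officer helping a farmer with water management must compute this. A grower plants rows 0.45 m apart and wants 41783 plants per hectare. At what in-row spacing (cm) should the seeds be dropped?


spacing = 10000 / (row_sp * density)
        = 10000 / (0.45 * 41783)
        = 10000 / 18802.35
        = 0.53185 m = 53.18 cm


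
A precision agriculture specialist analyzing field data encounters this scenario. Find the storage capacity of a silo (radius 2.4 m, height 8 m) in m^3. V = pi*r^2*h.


V = pi * r^2 * h
  = pi * 2.4^2 * 8
  = pi * 5.76 * 8
  = 144.76 m^3


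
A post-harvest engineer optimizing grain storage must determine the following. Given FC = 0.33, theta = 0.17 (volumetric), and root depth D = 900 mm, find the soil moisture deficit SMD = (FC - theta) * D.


SMD = (FC - theta) * D
    = (0.33 - 0.17) * 900
    = 0.160 * 900
    = 144 mm


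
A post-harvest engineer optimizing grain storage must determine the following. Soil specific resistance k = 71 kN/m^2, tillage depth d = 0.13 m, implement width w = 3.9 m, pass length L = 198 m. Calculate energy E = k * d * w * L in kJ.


E = k * d * w * L
  = 71 * 0.13 * 3.9 * 198
  = 7127.41 kJ


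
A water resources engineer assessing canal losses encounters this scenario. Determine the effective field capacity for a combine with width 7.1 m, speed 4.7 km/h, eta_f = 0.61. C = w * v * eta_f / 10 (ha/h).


C = w * v * eta_f / 10
  = 7.1 * 4.7 * 0.61 / 10
  = 20.36 / 10
  = 2.04 ha/h


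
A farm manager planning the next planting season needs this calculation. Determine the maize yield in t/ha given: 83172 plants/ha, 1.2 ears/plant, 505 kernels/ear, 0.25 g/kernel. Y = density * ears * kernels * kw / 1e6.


Y = density * ears * kernels * kw
  = 83172 * 1.2 * 505 * 0.25 g/ha
  = 12600558 g/ha
  = 12600.56 kg/ha = 12.60 t/ha


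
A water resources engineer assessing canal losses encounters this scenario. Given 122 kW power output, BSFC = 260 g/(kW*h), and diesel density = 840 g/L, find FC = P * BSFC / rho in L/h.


FC = P * BSFC / rho_fuel
   = 122 * 260 / 840
   = 31720 / 840
   = 37.76 L/h


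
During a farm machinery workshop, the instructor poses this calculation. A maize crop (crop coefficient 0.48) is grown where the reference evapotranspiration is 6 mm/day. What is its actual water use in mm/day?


ETc = Kc * ET0
    = 0.48 * 6
    = 2.88 mm/day


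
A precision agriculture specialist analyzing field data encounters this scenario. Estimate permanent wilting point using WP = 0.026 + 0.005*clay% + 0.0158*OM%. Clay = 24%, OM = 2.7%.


WP = 0.026 + 0.005*24 + 0.0158*2.7
   = 0.026 + 0.1200 + 0.0427
   = 0.1887


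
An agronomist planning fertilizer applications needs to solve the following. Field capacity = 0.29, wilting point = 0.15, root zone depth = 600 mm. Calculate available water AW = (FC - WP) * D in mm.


AW = (FC - WP) * D
   = (0.29 - 0.15) * 600
   = 0.14 * 600
   = 84 mm


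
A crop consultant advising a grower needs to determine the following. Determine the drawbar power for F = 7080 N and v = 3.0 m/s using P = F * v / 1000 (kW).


P = F * v / 1000
  = 7080 * 3.0 / 1000
  = 21240 / 1000
  = 21.24 kW


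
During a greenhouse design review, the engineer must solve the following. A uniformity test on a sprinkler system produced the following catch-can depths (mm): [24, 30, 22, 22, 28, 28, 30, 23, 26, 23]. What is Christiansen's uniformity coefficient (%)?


xbar = 256 / 10 = 25.600
sum|xi - xbar| = 28
CU = 100 * (1 - 28 / (10 * 25.600))
   = 100 * (1 - 0.1094)
   = 89.06%


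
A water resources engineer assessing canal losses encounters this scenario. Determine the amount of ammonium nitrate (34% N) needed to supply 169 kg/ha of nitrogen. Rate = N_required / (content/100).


Rate = N_required / (N_content / 100)
     = 169 / (34 / 100)
     = 169 / 0.34
     = 497.06 kg/ha


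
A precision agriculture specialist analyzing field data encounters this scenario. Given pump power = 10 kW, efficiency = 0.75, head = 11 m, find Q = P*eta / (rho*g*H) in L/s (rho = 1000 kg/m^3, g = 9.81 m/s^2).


Q = (P * 1000 * eta) / (rho * g * H)
  = (10 * 1000 * 0.75) / (1000 * 9.81 * 11)
  = 7500 / 107910
  = 0.06950 m^3/s = 69.50 L/s


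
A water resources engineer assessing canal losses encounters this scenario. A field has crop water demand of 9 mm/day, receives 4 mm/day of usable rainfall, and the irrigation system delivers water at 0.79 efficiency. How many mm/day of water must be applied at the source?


IWR = (ETc - Pe) / Ea
    = (9 - 4) / 0.79
    = 5 / 0.79
    = 6.33 mm/day


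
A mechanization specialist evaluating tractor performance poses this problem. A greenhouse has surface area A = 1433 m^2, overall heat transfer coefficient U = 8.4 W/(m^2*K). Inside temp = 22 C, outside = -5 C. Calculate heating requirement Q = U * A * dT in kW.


dT = 22 - (-5) = 27 K
Q = U * A * dT
  = 8.4 * 1433 * 27
  = 325004.40 W = 325.00 kW


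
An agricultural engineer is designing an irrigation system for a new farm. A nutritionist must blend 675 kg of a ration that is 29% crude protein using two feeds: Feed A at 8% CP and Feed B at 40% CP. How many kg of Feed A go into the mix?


parts_A = CP_b - target = 40 - 29 = 11
parts_B = target - CP_a = 29 - 8 = 21
total_parts = 11 + 21 = 32
Feed A = 675 * 11 / 32 = 232.03 kg
Feed B = 675 * 21 / 32 = 442.97 kg

232.03 kg


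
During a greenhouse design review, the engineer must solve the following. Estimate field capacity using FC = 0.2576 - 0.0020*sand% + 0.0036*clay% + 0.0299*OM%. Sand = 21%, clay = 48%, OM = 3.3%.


FC = 0.2576 - 0.0020*21 + 0.0036*48 + 0.0299*3.3
   = 0.2576 - 0.0420 + 0.1728 + 0.0987
   = 0.4871


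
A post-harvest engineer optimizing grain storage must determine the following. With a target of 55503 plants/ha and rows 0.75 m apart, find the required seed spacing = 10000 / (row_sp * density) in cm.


spacing = 10000 / (row_sp * density)
        = 10000 / (0.75 * 55503)
        = 10000 / 41627.25
        = 0.24023 m = 24.02 cm


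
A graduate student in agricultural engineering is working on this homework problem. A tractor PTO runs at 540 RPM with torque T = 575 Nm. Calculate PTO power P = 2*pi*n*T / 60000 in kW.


P = 2*pi*n*T / 60000
  = 2*pi * 540 * 575 / 60000
  = 1950929.04 / 60000
  = 32.52 kW


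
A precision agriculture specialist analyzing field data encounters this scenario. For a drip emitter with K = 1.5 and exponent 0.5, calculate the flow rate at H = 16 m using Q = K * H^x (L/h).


Q = K * H^x
  = 1.5 * 16^0.5
  = 1.5 * 4
  = 6 L/h


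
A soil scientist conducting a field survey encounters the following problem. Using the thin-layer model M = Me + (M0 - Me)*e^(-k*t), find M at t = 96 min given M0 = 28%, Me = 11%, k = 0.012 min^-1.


M = Me + (M0 - Me) * e^(-k*t)
  = 11 + (28 - 11) * e^(-0.012*96)
  = 11 + 17 * e^(-1.152)
  = 11 + 17 * 0.31600
  = 11 + 5.3721
  = 16.37%


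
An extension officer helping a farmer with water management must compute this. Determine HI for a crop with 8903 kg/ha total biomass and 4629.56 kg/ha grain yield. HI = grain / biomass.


HI = grain_yield / biomass
   = 4629.56 / 8903
   = 0.52


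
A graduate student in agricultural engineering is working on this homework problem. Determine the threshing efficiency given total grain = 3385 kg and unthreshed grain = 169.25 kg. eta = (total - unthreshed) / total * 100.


eta = (total - unthreshed) / total * 100
    = (3385 - 169.25) / 3385 * 100
    = 3215.75 / 3385 * 100
    = 95%


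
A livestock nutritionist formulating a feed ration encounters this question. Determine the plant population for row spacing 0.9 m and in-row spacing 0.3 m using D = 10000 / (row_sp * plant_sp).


D = 10000 / (row_sp * plant_sp)
  = 10000 / (0.9 * 0.3)
  = 10000 / 0.2700
  = 37037.04 plants/ha


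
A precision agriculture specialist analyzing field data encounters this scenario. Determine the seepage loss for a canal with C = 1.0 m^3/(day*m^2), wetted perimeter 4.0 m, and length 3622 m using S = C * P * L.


S = C * P * L
  = 1.0 * 4.0 * 3622
  = 14488 m^3/day


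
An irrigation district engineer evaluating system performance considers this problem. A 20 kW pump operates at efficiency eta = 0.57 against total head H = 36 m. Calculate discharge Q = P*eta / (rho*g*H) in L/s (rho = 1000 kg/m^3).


Q = (P * 1000 * eta) / (rho * g * H)
  = (20 * 1000 * 0.57) / (1000 * 9.81 * 36)
  = 11400 / 353160
  = 0.03228 m^3/s = 32.28 L/s


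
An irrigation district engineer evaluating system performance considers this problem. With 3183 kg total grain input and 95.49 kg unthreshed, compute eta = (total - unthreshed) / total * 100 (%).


eta = (total - unthreshed) / total * 100
    = (3183 - 95.49) / 3183 * 100
    = 3087.51 / 3183 * 100
    = 97%


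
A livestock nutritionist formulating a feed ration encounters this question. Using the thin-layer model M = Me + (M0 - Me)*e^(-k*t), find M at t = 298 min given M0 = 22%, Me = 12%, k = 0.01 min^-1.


M = Me + (M0 - Me) * e^(-k*t)
  = 12 + (22 - 12) * e^(-0.01*298)
  = 12 + 10 * e^(-2.980)
  = 12 + 10 * 0.05079
  = 12 + 0.5079
  = 12.51%


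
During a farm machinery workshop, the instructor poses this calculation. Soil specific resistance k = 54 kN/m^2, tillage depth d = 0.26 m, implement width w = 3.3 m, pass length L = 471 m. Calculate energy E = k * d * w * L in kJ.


E = k * d * w * L
  = 54 * 0.26 * 3.3 * 471
  = 21822.37 kJ


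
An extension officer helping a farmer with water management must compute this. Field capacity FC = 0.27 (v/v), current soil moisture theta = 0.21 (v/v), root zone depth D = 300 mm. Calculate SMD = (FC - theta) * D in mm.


SMD = (FC - theta) * D
    = (0.27 - 0.21) * 300
    = 0.060 * 300
    = 18 mm


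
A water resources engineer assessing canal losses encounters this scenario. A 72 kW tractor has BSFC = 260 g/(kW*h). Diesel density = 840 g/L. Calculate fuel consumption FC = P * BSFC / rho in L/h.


FC = P * BSFC / rho_fuel
   = 72 * 260 / 840
   = 18720 / 840
   = 22.29 L/h


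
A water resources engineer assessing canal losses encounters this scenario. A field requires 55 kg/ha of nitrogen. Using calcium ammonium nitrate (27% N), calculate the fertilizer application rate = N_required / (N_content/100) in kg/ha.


Rate = N_required / (N_content / 100)
     = 55 / (27 / 100)
     = 55 / 0.27
     = 203.70 kg/ha


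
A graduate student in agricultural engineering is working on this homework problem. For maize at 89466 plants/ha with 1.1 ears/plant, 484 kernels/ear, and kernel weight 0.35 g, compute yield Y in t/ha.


Y = density * ears * kernels * kw
  = 89466 * 1.1 * 484 * 0.35 g/ha
  = 16671094.44 g/ha
  = 16671.09 kg/ha = 16.67 t/ha


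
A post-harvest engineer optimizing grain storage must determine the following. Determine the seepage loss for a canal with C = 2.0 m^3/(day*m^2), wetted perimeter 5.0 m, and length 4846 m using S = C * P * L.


S = C * P * L
  = 2.0 * 5.0 * 4846
  = 48460 m^3/day


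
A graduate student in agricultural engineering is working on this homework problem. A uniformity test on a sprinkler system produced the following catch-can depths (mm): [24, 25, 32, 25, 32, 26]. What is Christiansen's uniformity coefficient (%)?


xbar = 164 / 6 = 27.333
sum|xi - xbar| = 18.667
CU = 100 * (1 - 18.667 / (6 * 27.333))
   = 100 * (1 - 0.1138)
   = 88.62%


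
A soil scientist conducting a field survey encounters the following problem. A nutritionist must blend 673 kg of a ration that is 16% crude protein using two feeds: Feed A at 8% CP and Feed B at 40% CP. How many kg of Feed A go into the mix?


parts_A = CP_b - target = 40 - 16 = 24
parts_B = target - CP_a = 16 - 8 = 8
total_parts = 24 + 8 = 32
Feed A = 673 * 24 / 32 = 504.75 kg
Feed B = 673 * 8 / 32 = 168.25 kg

504.75 kg


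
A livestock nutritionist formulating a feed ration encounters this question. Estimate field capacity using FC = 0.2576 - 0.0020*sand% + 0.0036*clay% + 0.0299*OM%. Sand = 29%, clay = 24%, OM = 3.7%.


FC = 0.2576 - 0.0020*29 + 0.0036*24 + 0.0299*3.7
   = 0.2576 - 0.0580 + 0.0864 + 0.1106
   = 0.3966


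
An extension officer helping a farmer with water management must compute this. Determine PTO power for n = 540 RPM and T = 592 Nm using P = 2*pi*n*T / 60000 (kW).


P = 2*pi*n*T / 60000
  = 2*pi * 540 * 592 / 60000
  = 2008608.68 / 60000
  = 33.48 kW


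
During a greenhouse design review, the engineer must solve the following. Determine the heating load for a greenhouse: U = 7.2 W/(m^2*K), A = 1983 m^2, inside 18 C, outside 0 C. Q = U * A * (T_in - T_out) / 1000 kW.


dT = 18 - (0) = 18 K
Q = U * A * dT
  = 7.2 * 1983 * 18
  = 256996.80 W = 257.00 kW


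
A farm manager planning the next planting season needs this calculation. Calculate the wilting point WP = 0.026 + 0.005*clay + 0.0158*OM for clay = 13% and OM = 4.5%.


WP = 0.026 + 0.005*13 + 0.0158*4.5
   = 0.026 + 0.0650 + 0.0711
   = 0.1621


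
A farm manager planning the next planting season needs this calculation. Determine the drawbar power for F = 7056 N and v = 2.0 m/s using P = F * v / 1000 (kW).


P = F * v / 1000
  = 7056 * 2.0 / 1000
  = 14112 / 1000
  = 14.11 kW


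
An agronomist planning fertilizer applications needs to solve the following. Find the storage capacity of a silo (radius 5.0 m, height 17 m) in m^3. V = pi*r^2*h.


V = pi * r^2 * h
  = pi * 5.0^2 * 17
  = pi * 25 * 17
  = 1335.18 m^3


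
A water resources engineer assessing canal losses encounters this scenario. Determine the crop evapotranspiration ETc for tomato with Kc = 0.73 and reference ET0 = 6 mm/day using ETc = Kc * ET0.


ETc = Kc * ET0
    = 0.73 * 6
    = 4.38 mm/day


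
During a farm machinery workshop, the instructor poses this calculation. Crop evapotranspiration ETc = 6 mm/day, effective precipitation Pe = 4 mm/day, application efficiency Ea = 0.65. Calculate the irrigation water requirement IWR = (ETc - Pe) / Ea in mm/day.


IWR = (ETc - Pe) / Ea
    = (6 - 4) / 0.65
    = 2 / 0.65
    = 3.08 mm/day


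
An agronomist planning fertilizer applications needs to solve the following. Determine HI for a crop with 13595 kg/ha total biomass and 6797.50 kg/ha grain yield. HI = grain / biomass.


HI = grain_yield / biomass
   = 6797.50 / 13595
   = 0.50


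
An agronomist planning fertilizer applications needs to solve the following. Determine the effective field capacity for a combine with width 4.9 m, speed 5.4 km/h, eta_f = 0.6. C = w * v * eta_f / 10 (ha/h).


C = w * v * eta_f / 10
  = 4.9 * 5.4 * 0.6 / 10
  = 15.88 / 10
  = 1.59 ha/h


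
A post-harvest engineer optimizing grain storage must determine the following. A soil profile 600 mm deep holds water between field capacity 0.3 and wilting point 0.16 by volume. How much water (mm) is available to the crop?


AW = (FC - WP) * D
   = (0.3 - 0.16) * 600
   = 0.14 * 600
   = 84 mm


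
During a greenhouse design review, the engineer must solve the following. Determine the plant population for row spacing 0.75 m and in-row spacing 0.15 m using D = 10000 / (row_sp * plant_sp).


D = 10000 / (row_sp * plant_sp)
  = 10000 / (0.75 * 0.15)
  = 10000 / 0.1125
  = 88888.89 plants/ha


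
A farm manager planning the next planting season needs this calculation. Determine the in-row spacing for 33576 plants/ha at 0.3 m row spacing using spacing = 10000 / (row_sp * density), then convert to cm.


spacing = 10000 / (row_sp * density)
        = 10000 / (0.3 * 33576)
        = 10000 / 10072.80
        = 0.99277 m = 99.28 cm


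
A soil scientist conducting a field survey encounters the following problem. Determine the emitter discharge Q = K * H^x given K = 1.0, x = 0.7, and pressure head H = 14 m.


Q = K * H^x
  = 1.0 * 14^0.7
  = 1.0 * 6.3429
  = 6.34 L/h


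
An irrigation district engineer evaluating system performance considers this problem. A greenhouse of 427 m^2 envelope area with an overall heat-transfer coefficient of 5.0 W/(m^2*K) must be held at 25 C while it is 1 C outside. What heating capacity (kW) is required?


dT = 25 - (1) = 24 K
Q = U * A * dT
  = 5.0 * 427 * 24
  = 51240 W = 51.24 kW


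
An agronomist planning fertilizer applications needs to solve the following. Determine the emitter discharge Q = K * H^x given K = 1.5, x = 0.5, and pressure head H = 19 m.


Q = K * H^x
  = 1.5 * 19^0.5
  = 1.5 * 4.3589
  = 6.54 L/h


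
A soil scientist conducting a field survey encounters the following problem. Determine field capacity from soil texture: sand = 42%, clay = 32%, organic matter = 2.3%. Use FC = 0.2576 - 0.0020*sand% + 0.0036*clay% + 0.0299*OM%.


FC = 0.2576 - 0.0020*42 + 0.0036*32 + 0.0299*2.3
   = 0.2576 - 0.0840 + 0.1152 + 0.0688
   = 0.3576


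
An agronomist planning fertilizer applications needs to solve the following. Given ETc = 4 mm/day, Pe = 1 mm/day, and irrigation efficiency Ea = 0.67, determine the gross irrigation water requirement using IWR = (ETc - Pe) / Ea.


IWR = (ETc - Pe) / Ea
    = (4 - 1) / 0.67
    = 3 / 0.67
    = 4.48 mm/day


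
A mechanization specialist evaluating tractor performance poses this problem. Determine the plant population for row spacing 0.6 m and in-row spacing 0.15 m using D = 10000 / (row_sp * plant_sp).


D = 10000 / (row_sp * plant_sp)
  = 10000 / (0.6 * 0.15)
  = 10000 / 0.0900
  = 111111.11 plants/ha


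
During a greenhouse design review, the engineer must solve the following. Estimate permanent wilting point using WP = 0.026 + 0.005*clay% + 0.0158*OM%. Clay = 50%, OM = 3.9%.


WP = 0.026 + 0.005*50 + 0.0158*3.9
   = 0.026 + 0.2500 + 0.0616
   = 0.3376


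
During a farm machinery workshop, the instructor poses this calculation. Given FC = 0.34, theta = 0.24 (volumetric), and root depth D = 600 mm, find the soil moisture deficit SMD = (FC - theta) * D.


SMD = (FC - theta) * D
    = (0.34 - 0.24) * 600
    = 0.100 * 600
    = 60 mm


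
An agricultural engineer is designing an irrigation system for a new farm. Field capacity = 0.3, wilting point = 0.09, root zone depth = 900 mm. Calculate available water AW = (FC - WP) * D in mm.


AW = (FC - WP) * D
   = (0.3 - 0.09) * 900
   = 0.21 * 900
   = 189 mm


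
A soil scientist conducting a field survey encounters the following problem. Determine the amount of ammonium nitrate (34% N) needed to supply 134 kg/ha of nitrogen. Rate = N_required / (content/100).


Rate = N_required / (N_content / 100)
     = 134 / (34 / 100)
     = 134 / 0.34
     = 394.12 kg/ha


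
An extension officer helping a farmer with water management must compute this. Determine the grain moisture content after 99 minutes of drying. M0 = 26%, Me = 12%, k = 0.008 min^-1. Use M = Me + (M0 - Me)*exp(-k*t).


M = Me + (M0 - Me) * e^(-k*t)
  = 12 + (26 - 12) * e^(-0.008*99)
  = 12 + 14 * e^(-0.792)
  = 12 + 14 * 0.45294
  = 12 + 6.3411
  = 18.34%


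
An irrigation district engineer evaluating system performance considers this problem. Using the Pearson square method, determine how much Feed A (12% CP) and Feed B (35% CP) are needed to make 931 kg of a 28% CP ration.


parts_A = CP_b - target = 35 - 28 = 7
parts_B = target - CP_a = 28 - 12 = 16
total_parts = 7 + 16 = 23
Feed A = 931 * 7 / 23 = 283.35 kg
Feed B = 931 * 16 / 23 = 647.65 kg

283.35 kg


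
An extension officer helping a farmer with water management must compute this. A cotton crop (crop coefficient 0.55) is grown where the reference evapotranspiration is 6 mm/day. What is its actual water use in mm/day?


ETc = Kc * ET0
    = 0.55 * 6
    = 3.30 mm/day


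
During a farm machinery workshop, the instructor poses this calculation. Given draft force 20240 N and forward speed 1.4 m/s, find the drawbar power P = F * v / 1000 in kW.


P = F * v / 1000
  = 20240 * 1.4 / 1000
  = 28336 / 1000
  = 28.34 kW


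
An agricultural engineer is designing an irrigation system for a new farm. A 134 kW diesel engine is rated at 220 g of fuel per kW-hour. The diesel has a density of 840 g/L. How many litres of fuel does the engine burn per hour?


FC = P * BSFC / rho_fuel
   = 134 * 220 / 840
   = 29480 / 840
   = 35.10 L/h


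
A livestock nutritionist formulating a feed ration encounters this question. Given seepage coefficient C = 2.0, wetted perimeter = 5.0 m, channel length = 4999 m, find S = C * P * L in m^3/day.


S = C * P * L
  = 2.0 * 5.0 * 4999
  = 49990 m^3/day


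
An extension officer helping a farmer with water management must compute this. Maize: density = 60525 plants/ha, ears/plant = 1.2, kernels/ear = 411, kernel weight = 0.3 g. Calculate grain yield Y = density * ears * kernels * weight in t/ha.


Y = density * ears * kernels * kw
  = 60525 * 1.2 * 411 * 0.3 g/ha
  = 8955279 g/ha
  = 8955.28 kg/ha = 8.96 t/ha


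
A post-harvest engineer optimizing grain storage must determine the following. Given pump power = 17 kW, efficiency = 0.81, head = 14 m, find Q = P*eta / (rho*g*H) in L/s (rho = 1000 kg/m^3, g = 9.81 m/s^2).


Q = (P * 1000 * eta) / (rho * g * H)
  = (17 * 1000 * 0.81) / (1000 * 9.81 * 14)
  = 13770 / 137340
  = 0.10026 m^3/s = 100.26 L/s


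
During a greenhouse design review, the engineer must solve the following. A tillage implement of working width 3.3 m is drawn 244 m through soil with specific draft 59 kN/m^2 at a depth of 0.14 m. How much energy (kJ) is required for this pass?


E = k * d * w * L
  = 59 * 0.14 * 3.3 * 244
  = 6650.95 kJ


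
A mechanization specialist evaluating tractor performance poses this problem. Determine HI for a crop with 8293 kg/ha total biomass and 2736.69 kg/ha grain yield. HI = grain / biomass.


HI = grain_yield / biomass
   = 2736.69 / 8293
   = 0.33


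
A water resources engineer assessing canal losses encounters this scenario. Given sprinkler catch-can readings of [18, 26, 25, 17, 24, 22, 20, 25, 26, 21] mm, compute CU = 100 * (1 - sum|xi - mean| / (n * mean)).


xbar = 224 / 10 = 22.400
sum|xi - xbar| = 28
CU = 100 * (1 - 28 / (10 * 22.400))
   = 100 * (1 - 0.1250)
   = 87.50%


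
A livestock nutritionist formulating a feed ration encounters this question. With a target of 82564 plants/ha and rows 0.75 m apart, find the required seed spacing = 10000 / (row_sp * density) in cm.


spacing = 10000 / (row_sp * density)
        = 10000 / (0.75 * 82564)
        = 10000 / 61923
        = 0.16149 m = 16.15 cm


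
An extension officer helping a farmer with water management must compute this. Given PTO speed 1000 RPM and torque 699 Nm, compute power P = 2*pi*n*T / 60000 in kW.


P = 2*pi*n*T / 60000
  = 2*pi * 1000 * 699 / 60000
  = 4391946.53 / 60000
  = 73.20 kW
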